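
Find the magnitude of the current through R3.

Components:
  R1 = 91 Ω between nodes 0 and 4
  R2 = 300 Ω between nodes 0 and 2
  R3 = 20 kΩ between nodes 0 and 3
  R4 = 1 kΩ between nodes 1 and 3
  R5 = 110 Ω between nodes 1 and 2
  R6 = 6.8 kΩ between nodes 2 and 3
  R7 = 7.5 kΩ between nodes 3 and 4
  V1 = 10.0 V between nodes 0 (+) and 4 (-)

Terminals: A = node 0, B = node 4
Nodal analysis, taking node 4 as the 0 V reference.
Source V1 fixes V_0 = 10 V.
KCL at each unknown node (sum of currents leaving = 0; resistances in Ω):
  Node 1: (V_1 - V_3)/1000 + (V_1 - V_2)/110 = 0
  Node 2: (V_2 - 10)/300 + (V_2 - V_1)/110 + (V_2 - V_3)/6800 = 0
  Node 3: (V_3 - 10)/20000 + (V_3 - V_1)/1000 + (V_3 - V_2)/6800 + (V_3 - 0)/7500 = 0
Collecting terms (coefficients in siemens):
  0.01009·V_1 - 0.009091·V_2 - 0.001·V_3 = 0
  0.01257·V_2 - 0.009091·V_1 - 0.0001471·V_3 = 0.03333
  0.00133·V_3 - 0.001·V_1 - 0.0001471·V_2 = 0.0005
Solving these 3 simultaneous equations (Gaussian elimination) gives:
  V_1 = 9.572 V, V_2 = 9.675 V, V_3 = 8.64 V
I_R3 = (V_0 - V_3)/R3 = (10 - 8.64)/20000 = 0.00006798 A
|I_R3| = 0.00006798 A

Final answer: |I_R3| = 6.798e-05 A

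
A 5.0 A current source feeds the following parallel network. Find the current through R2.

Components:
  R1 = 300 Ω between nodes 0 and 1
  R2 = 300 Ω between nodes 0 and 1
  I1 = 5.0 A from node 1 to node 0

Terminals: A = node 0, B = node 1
All resistors sit directly between nodes 0 and 1, so they are in parallel and share one voltage V; the full source current 5 A splits among them.
1/R_par = 1/300 + 1/300 = 0.006667 S  =>  R_par = 150 Ω
V = I × R_par = 5 × 150 = 750 V
I_R2 = V/R2 = 750/300 = 2.5 A

Final answer: 2.5 A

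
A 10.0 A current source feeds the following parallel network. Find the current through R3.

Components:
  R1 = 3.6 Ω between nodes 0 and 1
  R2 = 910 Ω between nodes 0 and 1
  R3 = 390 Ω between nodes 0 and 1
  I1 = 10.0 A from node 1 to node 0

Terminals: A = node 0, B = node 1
All resistors sit directly between nodes 0 and 1, so they are in parallel and share one voltage V; the full source current 10 A splits among them.
1/R_par = 1/3.6 + 1/910 + 1/390 = 0.2814 S  =>  R_par = 3.553 Ω
V = I × R_par = 10 × 3.553 = 35.53 V
I_R3 = V/R3 = 35.53/390 = 0.09111 A

Final answer: 0.09111 A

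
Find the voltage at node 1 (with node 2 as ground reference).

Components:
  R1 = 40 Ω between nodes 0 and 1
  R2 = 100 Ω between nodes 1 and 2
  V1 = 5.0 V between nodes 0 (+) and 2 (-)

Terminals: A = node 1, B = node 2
Nodal analysis, taking node 2 as the 0 V reference.
Source V1 fixes V_0 = 5 V.
KCL at each unknown node (sum of currents leaving = 0; resistances in Ω):
  Node 1: (V_1 - 5)/40 + (V_1 - 0)/100 = 0
Collecting terms: 0.035 × V_1 = 0.125  =>  V_1 = 3.571 V
The requested potential is V_1 = 3.571 V.

Final answer: V_1 = 3.571 V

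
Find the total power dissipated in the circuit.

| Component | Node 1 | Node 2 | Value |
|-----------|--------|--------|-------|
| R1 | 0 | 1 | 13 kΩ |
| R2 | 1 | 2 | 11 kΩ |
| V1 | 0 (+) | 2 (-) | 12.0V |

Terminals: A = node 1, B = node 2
Nodal analysis, taking node 2 as the 0 V reference.
Source V1 fixes V_0 = 12 V.
KCL at each unknown node (sum of currents leaving = 0; resistances in Ω):
  Node 1: (V_1 - 12)/13000 + (V_1 - 0)/11000 = 0
Collecting terms: 0.0001678 × V_1 = 0.0009231  =>  V_1 = 5.5 V
Power in each resistor, P = (ΔV)²/R:
  P_R1 = (12 - 5.5)²/13000 = 0.00325 W
  P_R2 = (5.5 - 0)²/11000 = 0.00275 W
P_total = P_R1 + P_R2 = 0.006 W

Final answer: 0.006 W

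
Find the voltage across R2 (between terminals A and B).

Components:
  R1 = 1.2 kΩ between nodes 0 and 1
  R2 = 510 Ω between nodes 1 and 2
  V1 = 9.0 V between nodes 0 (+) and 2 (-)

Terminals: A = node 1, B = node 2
R1 and R2 are in series across V1 (node 0 → node 1 → node 2), and the output A–B is taken across R2, so this is a voltage divider.
Series current: I = V1/(R1 + R2) = 9/(1200 + 510) = 9/1710 = 0.005263 A
V_R2 = I × R2 = V1 × R2/(R1 + R2) = 9 × 510/1710 = 2.684 V

Final answer: 2.684 V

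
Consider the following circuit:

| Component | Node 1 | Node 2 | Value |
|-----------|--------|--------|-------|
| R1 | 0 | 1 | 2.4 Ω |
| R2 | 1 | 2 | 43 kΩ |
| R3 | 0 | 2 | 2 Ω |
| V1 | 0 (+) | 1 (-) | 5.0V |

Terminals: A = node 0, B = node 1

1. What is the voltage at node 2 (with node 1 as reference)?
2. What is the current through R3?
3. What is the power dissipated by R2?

Nodal analysis, taking node 1 as the 0 V reference.
Source V1 fixes V_0 = 5 V.
KCL at each unknown node (sum of currents leaving = 0; resistances in Ω):
  Node 2: (V_2 - 0)/43000 + (V_2 - 5)/2 = 0
Collecting terms: 0.5 × V_2 = 2.5  =>  V_2 = 5 V
Part 1:
  Read off the nodal solution: V_2 = 5 V
Part 2:
  I_R3 = (V_0 - V_2)/R3 = (5 - 5)/2 = 0.0001163 A
  Magnitude: I_R3 = 0.0001163 A
Part 3:
  I_R2 = (V_1 - V_2)/R2 = (0 - 5)/43000 = -0.0001163 A
  P_R2 = I_R2² × R2 = (-0.0001163)² × 43000 = 0.0005813 W

Final answers:
1. V_2 = 5 V
2. I_R3 = 0.0001163 A
3. P_R2 = 0.0005813 W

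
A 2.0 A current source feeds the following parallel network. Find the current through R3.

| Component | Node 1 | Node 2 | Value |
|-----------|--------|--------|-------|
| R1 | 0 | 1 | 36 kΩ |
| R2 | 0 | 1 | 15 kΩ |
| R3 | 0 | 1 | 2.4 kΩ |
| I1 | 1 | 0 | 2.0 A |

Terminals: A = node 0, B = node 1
All resistors sit directly between nodes 0 and 1, so they are in parallel and share one voltage V; the full source current 2 A splits among them.
1/R_par = 1/36000 + 1/15000 + 1/2400 = 0.0005111 S  =>  R_par = 1957 Ω
V = I × R_par = 2 × 1957 = 3913 V
I_R3 = V/R3 = 3913/2400 = 1.63 A

Final answer: 1.63 A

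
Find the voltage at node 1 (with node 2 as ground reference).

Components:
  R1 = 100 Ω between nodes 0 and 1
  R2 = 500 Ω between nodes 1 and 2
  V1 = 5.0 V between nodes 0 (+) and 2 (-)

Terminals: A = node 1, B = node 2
Nodal analysis, taking node 2 as the 0 V reference.
Source V1 fixes V_0 = 5 V.
KCL at each unknown node (sum of currents leaving = 0; resistances in Ω):
  Node 1: (V_1 - 5)/100 + (V_1 - 0)/500 = 0
Collecting terms: 0.012 × V_1 = 0.05  =>  V_1 = 4.167 V
The requested potential is V_1 = 4.167 V.

Final answer: V_1 = 4.167 V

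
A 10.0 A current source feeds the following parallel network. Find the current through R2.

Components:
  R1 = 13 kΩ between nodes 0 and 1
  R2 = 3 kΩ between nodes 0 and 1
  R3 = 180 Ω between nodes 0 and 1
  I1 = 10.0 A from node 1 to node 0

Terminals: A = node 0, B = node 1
All resistors sit directly between nodes 0 and 1, so they are in parallel and share one voltage V; the full source current 10 A splits among them.
1/R_par = 1/13000 + 1/3000 + 1/180 = 0.005966 S  =>  R_par = 167.6 Ω
V = I × R_par = 10 × 167.6 = 1676 V
I_R2 = V/R2 = 1676/3000 = 0.5587 A

Final answer: 0.5587 A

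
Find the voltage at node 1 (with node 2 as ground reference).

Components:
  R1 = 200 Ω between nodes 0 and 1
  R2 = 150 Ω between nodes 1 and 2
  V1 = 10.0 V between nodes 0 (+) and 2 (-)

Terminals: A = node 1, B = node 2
Nodal analysis, taking node 2 as the 0 V reference.
Source V1 fixes V_0 = 10 V.
KCL at each unknown node (sum of currents leaving = 0; resistances in Ω):
  Node 1: (V_1 - 10)/200 + (V_1 - 0)/150 = 0
Collecting terms: 0.01167 × V_1 = 0.05  =>  V_1 = 4.286 V
The requested potential is V_1 = 4.286 V.

Final answer: V_1 = 4.286 V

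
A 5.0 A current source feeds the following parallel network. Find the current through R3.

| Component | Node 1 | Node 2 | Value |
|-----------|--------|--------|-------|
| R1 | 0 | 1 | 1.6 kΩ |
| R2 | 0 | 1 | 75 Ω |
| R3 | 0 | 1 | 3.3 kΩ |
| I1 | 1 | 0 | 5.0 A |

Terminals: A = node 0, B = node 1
All resistors sit directly between nodes 0 and 1, so they are in parallel and share one voltage V; the full source current 5 A splits among them.
1/R_par = 1/1600 + 1/75 + 1/3300 = 0.01426 S  =>  R_par = 70.12 Ω
V = I × R_par = 5 × 70.12 = 350.6 V
I_R3 = V/R3 = 350.6/3300 = 0.1062 A

Final answer: 0.1062 A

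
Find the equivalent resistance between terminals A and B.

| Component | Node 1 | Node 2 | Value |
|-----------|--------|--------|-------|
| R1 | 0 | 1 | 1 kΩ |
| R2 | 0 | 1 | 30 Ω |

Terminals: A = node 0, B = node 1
Reduce the network between node 0 (A) and node 1 (B) by series/parallel combination:
  Rp1 = R1 ‖ R2 (parallel, both between nodes 0 and 1) = 1/(1/1000 + 1/30) = 29.13 Ω
R_eq = 29.13 Ω

Final answer: 29.13 Ω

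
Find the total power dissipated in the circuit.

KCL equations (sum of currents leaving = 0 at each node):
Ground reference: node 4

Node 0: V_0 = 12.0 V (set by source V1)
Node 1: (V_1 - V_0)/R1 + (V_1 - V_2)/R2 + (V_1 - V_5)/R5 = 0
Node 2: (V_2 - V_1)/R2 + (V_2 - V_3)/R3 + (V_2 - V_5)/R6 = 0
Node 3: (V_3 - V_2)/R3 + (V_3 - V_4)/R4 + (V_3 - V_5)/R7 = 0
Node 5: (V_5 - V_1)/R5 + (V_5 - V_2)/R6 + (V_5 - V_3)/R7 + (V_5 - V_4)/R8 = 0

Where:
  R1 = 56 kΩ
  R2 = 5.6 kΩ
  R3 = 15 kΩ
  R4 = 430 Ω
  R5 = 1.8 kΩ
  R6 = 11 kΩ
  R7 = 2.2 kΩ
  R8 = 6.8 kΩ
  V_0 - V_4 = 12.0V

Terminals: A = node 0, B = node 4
Nodal analysis, taking node 4 as the 0 V reference.
Source V1 fixes V_0 = 12 V.
KCL at each unknown node (sum of currents leaving = 0; resistances in Ω):
  Node 1: (V_1 - 12)/56000 + (V_1 - V_2)/5600 + (V_1 - V_5)/1800 = 0
  Node 2: (V_2 - V_1)/5600 + (V_2 - V_3)/15000 + (V_2 - V_5)/11000 = 0
  Node 3: (V_3 - V_2)/15000 + (V_3 - 0)/430 + (V_3 - V_5)/2200 = 0
  Node 5: (V_5 - V_1)/1800 + (V_5 - V_2)/11000 + (V_5 - V_3)/2200 + (V_5 - 0)/6800 = 0
Collecting terms (coefficients in siemens):
  0.000752·V_1 - 0.0001786·V_2 - 0.0005556·V_5 = 0.0002143
  0.0003361·V_2 - 0.0001786·V_1 - 0.00006667·V_3 - 0.00009091·V_5 = 0
  0.002847·V_3 - 0.00006667·V_2 - 0.0004545·V_5 = 0
  0.001248·V_5 - 0.0005556·V_1 - 0.00009091·V_2 - 0.0004545·V_3 = 0
Solving these 4 simultaneous equations (Gaussian elimination) gives:
  V_1 = 0.6457 V, V_2 = 0.449 V, V_3 = 0.06543 V, V_5 = 0.344 V
Power in each resistor, P = (ΔV)²/R:
  P_R1 = (12 - 0.6457)²/56000 = 0.002302 W
  P_R2 = (0.6457 - 0.449)²/5600 = 0.000006908 W
  P_R3 = (0.449 - 0.06543)²/15000 = 0.000009809 W
  P_R4 = (0.06543 - 0)²/430 = 0.000009957 W
  P_R5 = (0.6457 - 0.344)²/1800 = 0.00005058 W
  P_R6 = (0.449 - 0.344)²/11000 = 0.000001003 W
  P_R7 = (0.06543 - 0.344)²/2200 = 0.00003526 W
  P_R8 = (0 - 0.344)²/6800 = 0.0000174 W
P_total = P_R1 + P_R2 + P_R3 + P_R4 + P_R5 + P_R6 + P_R7 + P_R8 = 0.002433 W

Final answer: 0.002433 W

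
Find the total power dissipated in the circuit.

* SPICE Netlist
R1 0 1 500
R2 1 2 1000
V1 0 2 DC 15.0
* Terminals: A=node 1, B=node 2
Nodal analysis, taking node 2 as the 0 V reference.
Source V1 fixes V_0 = 15 V.
KCL at each unknown node (sum of currents leaving = 0; resistances in Ω):
  Node 1: (V_1 - 15)/500 + (V_1 - 0)/1000 = 0
Collecting terms: 0.003 × V_1 = 0.03  =>  V_1 = 10 V
Power in each resistor, P = (ΔV)²/R:
  P_R1 = (15 - 10)²/500 = 0.05 W
  P_R2 = (10 - 0)²/1000 = 0.1 W
P_total = P_R1 + P_R2 = 0.15 W

Final answer: 0.15 W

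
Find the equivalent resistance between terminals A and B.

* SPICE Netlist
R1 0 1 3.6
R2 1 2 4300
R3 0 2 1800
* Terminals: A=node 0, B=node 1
Reduce the network between node 0 (A) and node 1 (B) by series/parallel combination:
  Rs1 = R3 + R2 (series, joined only at node 2) = 1800 + 4300 = 6100 Ω
  Rp1 = R1 ‖ Rs1 (parallel, both between nodes 0 and 1) = 1/(1/3.6 + 1/6100) = 3.598 Ω
R_eq = 3.598 Ω

Final answer: 3.598 Ω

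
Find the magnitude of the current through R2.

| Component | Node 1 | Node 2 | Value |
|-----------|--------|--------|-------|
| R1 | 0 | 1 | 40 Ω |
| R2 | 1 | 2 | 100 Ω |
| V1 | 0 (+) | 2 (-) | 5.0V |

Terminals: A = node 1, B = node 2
Nodal analysis, taking node 2 as the 0 V reference.
Source V1 fixes V_0 = 5 V.
KCL at each unknown node (sum of currents leaving = 0; resistances in Ω):
  Node 1: (V_1 - 5)/40 + (V_1 - 0)/100 = 0
Collecting terms: 0.035 × V_1 = 0.125  =>  V_1 = 3.571 V
I_R2 = (V_1 - V_2)/R2 = (3.571 - 0)/100 = 0.03571 A
|I_R2| = 0.03571 A

Final answer: |I_R2| = 0.03571 A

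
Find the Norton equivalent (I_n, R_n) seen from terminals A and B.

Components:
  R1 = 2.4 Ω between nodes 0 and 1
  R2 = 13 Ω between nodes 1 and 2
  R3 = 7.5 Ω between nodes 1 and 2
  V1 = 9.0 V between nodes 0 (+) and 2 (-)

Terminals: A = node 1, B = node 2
Find the Thévenin equivalent first; then I_n = V_th/R_th and R_n = R_th.
Step 1 — V_th is the open-circuit voltage V_A - V_B (nothing connected across the terminals).
Nodal analysis, taking node 2 as the 0 V reference.
Source V1 fixes V_0 = 9 V.
KCL at each unknown node (sum of currents leaving = 0; resistances in Ω):
  Node 1: (V_1 - 9)/2.4 + (V_1 - 0)/13 + (V_1 - 0)/7.5 = 0
Collecting terms: 0.6269 × V_1 = 3.75  =>  V_1 = 5.982 V
V_th = V_1 - V_2 = 5.982 - 0 = 5.982 V
Step 2 — R_th: zero the source — replace V1 by a short circuit (node 2 merges into node 0) — and find the resistance seen between A (node 1) and B (node 0).
Reduce the network between node 1 (A) and node 0 (B) by series/parallel combination:
  Rp1 = R1 ‖ R2 ‖ R3 (parallel, all between nodes 0 and 1) = 1/(1/2.4 + 1/13 + 1/7.5) = 1.595 Ω
R_th = 1.595 Ω
I_n = V_th/R_th = 5.982/1.595 = 3.75 A, and R_n = R_th = 1.595 Ω

Final answer: I_n = 3.75 A, R_n = 1.595 Ω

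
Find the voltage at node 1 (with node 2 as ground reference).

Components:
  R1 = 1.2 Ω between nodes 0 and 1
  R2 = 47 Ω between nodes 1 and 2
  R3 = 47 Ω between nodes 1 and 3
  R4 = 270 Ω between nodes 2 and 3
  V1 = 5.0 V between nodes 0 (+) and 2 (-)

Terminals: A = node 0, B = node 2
Nodal analysis, taking node 2 as the 0 V reference.
Source V1 fixes V_0 = 5 V.
KCL at each unknown node (sum of currents leaving = 0; resistances in Ω):
  Node 1: (V_1 - 5)/1.2 + (V_1 - 0)/47 + (V_1 - V_3)/47 = 0
  Node 3: (V_3 - V_1)/47 + (V_3 - 0)/270 = 0
Collecting terms (coefficients in siemens):
  0.8759·V_1 - 0.02128·V_3 = 4.167
  0.02498·V_3 - 0.02128·V_1 = 0
Determinant D = (0.8759)(0.02498) - (-0.02128)(-0.02128) = 0.02143
V_1 = [(4.167)(0.02498) - (-0.02128)(0)]/D = 4.858 V
V_3 = [(0.8759)(0) - (4.167)(-0.02128)]/D = 4.137 V
The requested potential is V_1 = 4.858 V.

Final answer: V_1 = 4.858 V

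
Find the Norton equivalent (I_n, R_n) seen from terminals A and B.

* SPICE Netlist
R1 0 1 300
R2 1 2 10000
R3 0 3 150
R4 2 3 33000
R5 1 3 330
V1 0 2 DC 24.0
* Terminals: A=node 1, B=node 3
Find the Thévenin equivalent first; then I_n = V_th/R_th and R_n = R_th.
Step 1 — V_th is the open-circuit voltage V_A - V_B (nothing connected across the terminals).
Nodal analysis, taking node 2 as the 0 V reference.
Source V1 fixes V_0 = 24 V.
KCL at each unknown node (sum of currents leaving = 0; resistances in Ω):
  Node 1: (V_1 - 24)/300 + (V_1 - 0)/10000 + (V_1 - V_3)/330 = 0
  Node 3: (V_3 - 24)/150 + (V_3 - 0)/33000 + (V_3 - V_1)/330 = 0
Collecting terms (coefficients in siemens):
  0.006464·V_1 - 0.00303·V_3 = 0.08
  0.009727·V_3 - 0.00303·V_1 = 0.16
Determinant D = (0.006464)(0.009727) - (-0.00303)(-0.00303) = 0.00005369
V_1 = [(0.08)(0.009727) - (-0.00303)(0.16)]/D = 23.52 V
V_3 = [(0.006464)(0.16) - (0.08)(-0.00303)]/D = 23.78 V
V_th = V_1 - V_3 = 23.52 - 23.78 = -0.2529 V
Step 2 — R_th: zero the source — replace V1 by a short circuit (node 2 merges into node 0) — and find the resistance seen between A (node 1) and B (node 3).
Reduce the network between node 1 (A) and node 3 (B) by series/parallel combination:
  Rp1 = R1 ‖ R2 (parallel, both between nodes 0 and 1) = 1/(1/300 + 1/10000) = 291.3 Ω
  Rp2 = R3 ‖ R4 (parallel, both between nodes 0 and 3) = 1/(1/150 + 1/33000) = 149.3 Ω
  Rs1 = Rp1 + Rp2 (series, joined only at node 0) = 291.3 + 149.3 = 440.6 Ω
  Rp3 = R5 ‖ Rs1 (parallel, both between nodes 1 and 3) = 1/(1/330 + 1/440.6) = 188.7 Ω
R_th = 188.7 Ω
I_n = V_th/R_th = -0.2529/188.7 = -0.00134 A, and R_n = R_th = 188.7 Ω

Final answer: I_n = -0.00134 A, R_n = 188.7 Ω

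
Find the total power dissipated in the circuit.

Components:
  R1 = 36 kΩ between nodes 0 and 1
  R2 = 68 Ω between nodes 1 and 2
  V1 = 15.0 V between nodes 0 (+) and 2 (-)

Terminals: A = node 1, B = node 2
Nodal analysis, taking node 2 as the 0 V reference.
Source V1 fixes V_0 = 15 V.
KCL at each unknown node (sum of currents leaving = 0; resistances in Ω):
  Node 1: (V_1 - 15)/36000 + (V_1 - 0)/68 = 0
Collecting terms: 0.01473 × V_1 = 0.0004167  =>  V_1 = 0.02828 V
Power in each resistor, P = (ΔV)²/R:
  P_R1 = (15 - 0.02828)²/36000 = 0.006226 W
  P_R2 = (0.02828 - 0)²/68 = 0.00001176 W
P_total = P_R1 + P_R2 = 0.006238 W

Final answer: 0.006238 W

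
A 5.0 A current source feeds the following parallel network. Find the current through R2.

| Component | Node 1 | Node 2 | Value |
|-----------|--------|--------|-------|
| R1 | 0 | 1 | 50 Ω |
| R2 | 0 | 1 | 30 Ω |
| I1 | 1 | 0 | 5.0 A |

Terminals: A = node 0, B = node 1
All resistors sit directly between nodes 0 and 1, so they are in parallel and share one voltage V; the full source current 5 A splits among them.
1/R_par = 1/50 + 1/30 = 0.05333 S  =>  R_par = 18.75 Ω
V = I × R_par = 5 × 18.75 = 93.75 V
I_R2 = V/R2 = 93.75/30 = 3.125 A

Final answer: 3.125 A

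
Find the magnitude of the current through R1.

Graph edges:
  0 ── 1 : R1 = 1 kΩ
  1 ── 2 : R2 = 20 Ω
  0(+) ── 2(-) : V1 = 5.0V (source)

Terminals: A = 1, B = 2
Nodal analysis, taking node 2 as the 0 V reference.
Source V1 fixes V_0 = 5 V.
KCL at each unknown node (sum of currents leaving = 0; resistances in Ω):
  Node 1: (V_1 - 5)/1000 + (V_1 - 0)/20 = 0
Collecting terms: 0.051 × V_1 = 0.005  =>  V_1 = 0.09804 V
I_R1 = (V_0 - V_1)/R1 = (5 - 0.09804)/1000 = 0.004902 A
|I_R1| = 0.004902 A

Final answer: |I_R1| = 0.004902 A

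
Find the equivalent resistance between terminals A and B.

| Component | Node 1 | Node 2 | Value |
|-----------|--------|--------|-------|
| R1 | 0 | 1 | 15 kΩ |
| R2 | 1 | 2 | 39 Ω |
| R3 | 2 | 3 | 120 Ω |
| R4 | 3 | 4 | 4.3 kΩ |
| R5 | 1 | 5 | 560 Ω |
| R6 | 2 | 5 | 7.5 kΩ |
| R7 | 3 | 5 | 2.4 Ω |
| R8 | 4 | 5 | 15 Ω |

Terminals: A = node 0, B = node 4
The network is not a plain series/parallel combination. Inject a 1 A test current into terminal A (node 0) and return it from terminal B (node 4); then R_eq = V_A / (1 A).
Nodal analysis, taking node 4 as the 0 V reference.
Current source I_test pushes 1 A into node 0 and draws it out of node 4.
KCL at each unknown node (sum of currents leaving = 0; resistances in Ω):
  Node 0: (V_0 - V_1)/15000 - 1 = 0
  Node 1: (V_1 - V_0)/15000 + (V_1 - V_2)/39 + (V_1 - V_5)/560 = 0
  Node 2: (V_2 - V_1)/39 + (V_2 - V_3)/120 + (V_2 - V_5)/7500 = 0
  Node 3: (V_3 - V_2)/120 + (V_3 - 0)/4300 + (V_3 - V_5)/2.4 = 0
  Node 5: (V_5 - V_1)/560 + (V_5 - V_2)/7500 + (V_5 - V_3)/2.4 + (V_5 - 0)/15 = 0
Collecting terms (coefficients in siemens):
  0.00006667·V_0 - 0.00006667·V_1 = 1
  0.02749·V_1 - 0.00006667·V_0 - 0.02564·V_2 - 0.001786·V_5 = 0
  0.03411·V_2 - 0.02564·V_1 - 0.008333·V_3 - 0.0001333·V_5 = 0
  0.4252·V_3 - 0.008333·V_2 - 0.4167·V_5 = 0
  0.4853·V_5 - 0.001786·V_1 - 0.0001333·V_2 - 0.4167·V_3 = 0
Solving these 5 simultaneous equations (Gaussian elimination) gives:
  V_0 = 15140 V, V_1 = 139 V, V_2 = 108.7 V, V_3 = 16.77 V
  V_5 = 14.94 V
R_eq = V_0 / 1 A = 15140 Ω = 15.14 kΩ

Final answer: 15.14 kΩ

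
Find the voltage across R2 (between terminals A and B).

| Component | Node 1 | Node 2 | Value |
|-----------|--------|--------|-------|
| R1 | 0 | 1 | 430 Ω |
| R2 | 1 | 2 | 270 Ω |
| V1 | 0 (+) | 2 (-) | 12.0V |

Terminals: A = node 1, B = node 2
R1 and R2 are in series across V1 (node 0 → node 1 → node 2), and the output A–B is taken across R2, so this is a voltage divider.
Series current: I = V1/(R1 + R2) = 12/(430 + 270) = 12/700 = 0.01714 A
V_R2 = I × R2 = V1 × R2/(R1 + R2) = 12 × 270/700 = 4.629 V

Final answer: 4.629 V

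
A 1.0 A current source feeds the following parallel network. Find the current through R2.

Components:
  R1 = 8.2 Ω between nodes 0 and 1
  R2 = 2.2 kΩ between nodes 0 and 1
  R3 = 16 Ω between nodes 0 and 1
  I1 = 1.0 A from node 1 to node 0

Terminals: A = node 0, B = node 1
All resistors sit directly between nodes 0 and 1, so they are in parallel and share one voltage V; the full source current 1 A splits among them.
1/R_par = 1/8.2 + 1/2200 + 1/16 = 0.1849 S  =>  R_par = 5.408 Ω
V = I × R_par = 1 × 5.408 = 5.408 V
I_R2 = V/R2 = 5.408/2200 = 0.002458 A

Final answer: 0.002458 A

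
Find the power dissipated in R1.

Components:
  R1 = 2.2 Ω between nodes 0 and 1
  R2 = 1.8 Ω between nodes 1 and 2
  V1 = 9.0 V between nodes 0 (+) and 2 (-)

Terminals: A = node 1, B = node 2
Nodal analysis, taking node 2 as the 0 V reference.
Source V1 fixes V_0 = 9 V.
KCL at each unknown node (sum of currents leaving = 0; resistances in Ω):
  Node 1: (V_1 - 9)/2.2 + (V_1 - 0)/1.8 = 0
Collecting terms: 1.01 × V_1 = 4.091  =>  V_1 = 4.05 V
I_R1 = (V_0 - V_1)/R1 = (9 - 4.05)/2.2 = 2.25 A
P_R1 = I_R1² × R1 = (2.25)² × 2.2 = 11.14 W

Final answer: 11.14 W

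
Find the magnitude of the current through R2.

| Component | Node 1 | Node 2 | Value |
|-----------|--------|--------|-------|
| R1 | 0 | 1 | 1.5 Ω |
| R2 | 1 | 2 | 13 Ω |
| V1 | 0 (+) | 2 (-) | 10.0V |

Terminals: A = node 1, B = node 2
Nodal analysis, taking node 2 as the 0 V reference.
Source V1 fixes V_0 = 10 V.
KCL at each unknown node (sum of currents leaving = 0; resistances in Ω):
  Node 1: (V_1 - 10)/1.5 + (V_1 - 0)/13 = 0
Collecting terms: 0.7436 × V_1 = 6.667  =>  V_1 = 8.966 V
I_R2 = (V_1 - V_2)/R2 = (8.966 - 0)/13 = 0.6897 A
|I_R2| = 0.6897 A

Final answer: |I_R2| = 0.6897 A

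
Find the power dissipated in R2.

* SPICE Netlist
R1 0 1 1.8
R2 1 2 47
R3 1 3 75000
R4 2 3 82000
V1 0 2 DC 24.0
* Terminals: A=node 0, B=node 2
Nodal analysis, taking node 2 as the 0 V reference.
Source V1 fixes V_0 = 24 V.
KCL at each unknown node (sum of currents leaving = 0; resistances in Ω):
  Node 1: (V_1 - 24)/1.8 + (V_1 - 0)/47 + (V_1 - V_3)/75000 = 0
  Node 3: (V_3 - V_1)/75000 + (V_3 - 0)/82000 = 0
Collecting terms (coefficients in siemens):
  0.5768·V_1 - 0.00001333·V_3 = 13.33
  0.00002553·V_3 - 0.00001333·V_1 = 0
Determinant D = (0.5768)(0.00002553) - (-0.00001333)(-0.00001333) = 0.00001473
V_1 = [(13.33)(0.00002553) - (-0.00001333)(0)]/D = 23.11 V
V_3 = [(0.5768)(0) - (13.33)(-0.00001333)]/D = 12.07 V
I_R2 = (V_1 - V_2)/R2 = (23.11 - 0)/47 = 0.4918 A
P_R2 = I_R2² × R2 = (0.4918)² × 47 = 11.37 W

Final answer: 11.37 W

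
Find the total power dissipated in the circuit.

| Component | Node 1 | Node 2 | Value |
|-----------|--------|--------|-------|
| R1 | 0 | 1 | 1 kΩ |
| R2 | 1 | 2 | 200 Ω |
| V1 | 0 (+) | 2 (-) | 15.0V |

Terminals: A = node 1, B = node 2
Nodal analysis, taking node 2 as the 0 V reference.
Source V1 fixes V_0 = 15 V.
KCL at each unknown node (sum of currents leaving = 0; resistances in Ω):
  Node 1: (V_1 - 15)/1000 + (V_1 - 0)/200 = 0
Collecting terms: 0.006 × V_1 = 0.015  =>  V_1 = 2.5 V
Power in each resistor, P = (ΔV)²/R:
  P_R1 = (15 - 2.5)²/1000 = 0.1562 W
  P_R2 = (2.5 - 0)²/200 = 0.03125 W
P_total = P_R1 + P_R2 = 0.1875 W

Final answer: 0.1875 W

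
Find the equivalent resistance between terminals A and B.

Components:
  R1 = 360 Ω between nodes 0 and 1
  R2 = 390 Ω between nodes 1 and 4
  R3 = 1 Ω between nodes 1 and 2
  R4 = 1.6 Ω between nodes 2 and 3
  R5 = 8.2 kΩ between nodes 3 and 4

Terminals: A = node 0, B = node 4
Reduce the network between node 0 (A) and node 4 (B) by series/parallel combination:
  Rs1 = R3 + R4 (series, joined only at node 2) = 1 + 1.6 = 2.6 Ω
  Rs2 = R5 + Rs1 (series, joined only at node 3) = 8200 + 2.6 = 8203 Ω
  Rp1 = R2 ‖ Rs2 (parallel, both between nodes 1 and 4) = 1/(1/390 + 1/8203) = 372.3 Ω
  Rs3 = R1 + Rp1 (series, joined only at node 1) = 360 + 372.3 = 732.3 Ω
R_eq = 732.3 Ω

Final answer: 732.3 Ω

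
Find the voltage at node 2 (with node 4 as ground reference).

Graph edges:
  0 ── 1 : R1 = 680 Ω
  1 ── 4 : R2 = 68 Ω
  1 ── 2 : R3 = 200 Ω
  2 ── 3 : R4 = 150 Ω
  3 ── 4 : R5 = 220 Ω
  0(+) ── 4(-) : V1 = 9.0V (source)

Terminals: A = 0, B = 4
Nodal analysis, taking node 4 as the 0 V reference.
Source V1 fixes V_0 = 9 V.
KCL at each unknown node (sum of currents leaving = 0; resistances in Ω):
  Node 1: (V_1 - 9)/680 + (V_1 - 0)/68 + (V_1 - V_2)/200 = 0
  Node 2: (V_2 - V_1)/200 + (V_2 - V_3)/150 = 0
  Node 3: (V_3 - V_2)/150 + (V_3 - 0)/220 = 0
Collecting terms (coefficients in siemens):
  0.02118·V_1 - 0.005·V_2 = 0.01324
  0.01167·V_2 - 0.005·V_1 - 0.006667·V_3 = 0
  0.01121·V_3 - 0.006667·V_2 = 0
Solving these 3 simultaneous equations (Gaussian elimination) gives:
  V_1 = 0.7381 V, V_2 = 0.4791 V, V_3 = 0.2849 V
The requested potential is V_2 = 0.4791 V.

Final answer: V_2 = 0.4791 V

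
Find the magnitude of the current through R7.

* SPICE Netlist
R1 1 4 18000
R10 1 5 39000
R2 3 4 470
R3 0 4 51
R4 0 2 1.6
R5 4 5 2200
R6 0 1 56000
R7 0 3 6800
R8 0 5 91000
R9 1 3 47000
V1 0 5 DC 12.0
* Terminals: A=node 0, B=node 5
Nodal analysis, taking node 5 as the 0 V reference.
Source V1 fixes V_0 = 12 V.
KCL at each unknown node (sum of currents leaving = 0; resistances in Ω):
  Node 1: (V_1 - V_4)/18000 + (V_1 - 12)/56000 + (V_1 - V_3)/47000 + (V_1 - 0)/39000 = 0
  Node 2: (V_2 - 12)/1.6 = 0
  Node 3: (V_3 - V_4)/470 + (V_3 - 12)/6800 + (V_3 - V_1)/47000 = 0
  Node 4: (V_4 - V_1)/18000 + (V_4 - V_3)/470 + (V_4 - 12)/51 + (V_4 - 0)/2200 = 0
Collecting terms (coefficients in siemens):
  0.0001203·V_1 - 0.00002128·V_3 - 0.00005556·V_4 = 0.0002143
  0.625·V_2 = 7.5
  0.002296·V_3 - 0.00002128·V_1 - 0.002128·V_4 = 0.001765
  0.02225·V_4 - 0.00005556·V_1 - 0.002128·V_3 = 0.2353
Solving these 4 simultaneous equations (Gaussian elimination) gives:
  V_1 = 9.264 V, V_2 = 12 V, V_3 = 11.72 V, V_4 = 11.72 V
I_R7 = (V_0 - V_3)/R7 = (12 - 11.72)/6800 = 0.00004178 A
|I_R7| = 0.00004178 A

Final answer: |I_R7| = 4.178e-05 A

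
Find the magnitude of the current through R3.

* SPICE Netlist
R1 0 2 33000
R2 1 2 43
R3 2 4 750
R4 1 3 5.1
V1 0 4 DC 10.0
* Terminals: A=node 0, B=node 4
Nodal analysis, taking node 4 as the 0 V reference.
Source V1 fixes V_0 = 10 V.
KCL at each unknown node (sum of currents leaving = 0; resistances in Ω):
  Node 1: (V_1 - V_2)/43 + (V_1 - V_3)/5.1 = 0
  Node 2: (V_2 - 10)/33000 + (V_2 - V_1)/43 + (V_2 - 0)/750 = 0
  Node 3: (V_3 - V_1)/5.1 = 0
Collecting terms (coefficients in siemens):
  0.2193·V_1 - 0.02326·V_2 - 0.1961·V_3 = 0
  0.02462·V_2 - 0.02326·V_1 = 0.000303
  0.1961·V_3 - 0.1961·V_1 = 0
Solving these 3 simultaneous equations (Gaussian elimination) gives:
  V_1 = 0.2222 V, V_2 = 0.2222 V, V_3 = 0.2222 V
I_R3 = (V_2 - V_4)/R3 = (0.2222 - 0)/750 = 0.0002963 A
|I_R3| = 0.0002963 A

Final answer: |I_R3| = 0.0002963 A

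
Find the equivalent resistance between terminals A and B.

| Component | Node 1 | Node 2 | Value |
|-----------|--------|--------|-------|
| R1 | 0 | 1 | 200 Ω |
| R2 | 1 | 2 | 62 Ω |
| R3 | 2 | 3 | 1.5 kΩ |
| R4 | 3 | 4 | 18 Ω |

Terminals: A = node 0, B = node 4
Reduce the network between node 0 (A) and node 4 (B) by series/parallel combination:
  Rs1 = R1 + R2 (series, joined only at node 1) = 200 + 62 = 262 Ω
  Rs2 = R3 + Rs1 (series, joined only at node 2) = 1500 + 262 = 1762 Ω
  Rs3 = R4 + Rs2 (series, joined only at node 3) = 18 + 1762 = 1780 Ω
R_eq = 1.78 kΩ

Final answer: 1.78 kΩ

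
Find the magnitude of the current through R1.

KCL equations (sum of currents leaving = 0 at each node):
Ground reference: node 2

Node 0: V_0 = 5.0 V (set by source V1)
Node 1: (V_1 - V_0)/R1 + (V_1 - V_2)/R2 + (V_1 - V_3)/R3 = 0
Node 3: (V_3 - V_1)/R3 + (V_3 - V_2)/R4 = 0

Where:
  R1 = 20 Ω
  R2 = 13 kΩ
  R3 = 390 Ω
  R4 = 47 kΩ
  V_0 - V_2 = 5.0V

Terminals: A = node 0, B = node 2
Nodal analysis, taking node 2 as the 0 V reference.
Source V1 fixes V_0 = 5 V.
KCL at each unknown node (sum of currents leaving = 0; resistances in Ω):
  Node 1: (V_1 - 5)/20 + (V_1 - 0)/13000 + (V_1 - V_3)/390 = 0
  Node 3: (V_3 - V_1)/390 + (V_3 - 0)/47000 = 0
Collecting terms (coefficients in siemens):
  0.05264·V_1 - 0.002564·V_3 = 0.25
  0.002585·V_3 - 0.002564·V_1 = 0
Determinant D = (0.05264)(0.002585) - (-0.002564)(-0.002564) = 0.0001295
V_1 = [(0.25)(0.002585) - (-0.002564)(0)]/D = 4.99 V
V_3 = [(0.05264)(0) - (0.25)(-0.002564)]/D = 4.949 V
I_R1 = (V_0 - V_1)/R1 = (5 - 4.99)/20 = 0.0004892 A
|I_R1| = 0.0004892 A

Final answer: |I_R1| = 0.0004892 A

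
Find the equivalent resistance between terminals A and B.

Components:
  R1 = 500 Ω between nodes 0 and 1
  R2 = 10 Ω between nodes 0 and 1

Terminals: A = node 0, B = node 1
Reduce the network between node 0 (A) and node 1 (B) by series/parallel combination:
  Rp1 = R1 ‖ R2 (parallel, both between nodes 0 and 1) = 1/(1/500 + 1/10) = 9.804 Ω
R_eq = 9.804 Ω

Final answer: 9.804 Ω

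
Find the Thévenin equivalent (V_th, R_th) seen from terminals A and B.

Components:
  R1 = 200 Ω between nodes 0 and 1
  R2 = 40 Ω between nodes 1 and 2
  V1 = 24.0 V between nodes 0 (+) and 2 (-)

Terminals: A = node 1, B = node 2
Step 1 — V_th is the open-circuit voltage V_A - V_B (nothing connected across the terminals).
Nodal analysis, taking node 2 as the 0 V reference.
Source V1 fixes V_0 = 24 V.
KCL at each unknown node (sum of currents leaving = 0; resistances in Ω):
  Node 1: (V_1 - 24)/200 + (V_1 - 0)/40 = 0
Collecting terms: 0.03 × V_1 = 0.12  =>  V_1 = 4 V
V_th = V_1 - V_2 = 4 - 0 = 4 V
Step 2 — R_th: zero the source — replace V1 by a short circuit (node 2 merges into node 0) — and find the resistance seen between A (node 1) and B (node 0).
Reduce the network between node 1 (A) and node 0 (B) by series/parallel combination:
  Rp1 = R1 ‖ R2 (parallel, both between nodes 0 and 1) = 1/(1/200 + 1/40) = 33.33 Ω
R_th = 33.33 Ω

Final answer: V_th = 4 V, R_th = 33.33 Ω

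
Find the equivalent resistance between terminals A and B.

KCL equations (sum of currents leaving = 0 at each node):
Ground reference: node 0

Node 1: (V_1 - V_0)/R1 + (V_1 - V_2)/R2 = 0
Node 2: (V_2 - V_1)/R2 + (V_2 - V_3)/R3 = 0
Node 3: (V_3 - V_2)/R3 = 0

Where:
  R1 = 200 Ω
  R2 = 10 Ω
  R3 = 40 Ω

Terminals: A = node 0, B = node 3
Reduce the network between node 0 (A) and node 3 (B) by series/parallel combination:
  Rs1 = R1 + R2 (series, joined only at node 1) = 200 + 10 = 210 Ω
  Rs2 = R3 + Rs1 (series, joined only at node 2) = 40 + 210 = 250 Ω
R_eq = 250 Ω

Final answer: 250 Ω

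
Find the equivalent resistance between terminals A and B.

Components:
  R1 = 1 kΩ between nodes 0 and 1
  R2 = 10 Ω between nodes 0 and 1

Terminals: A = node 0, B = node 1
Reduce the network between node 0 (A) and node 1 (B) by series/parallel combination:
  Rp1 = R1 ‖ R2 (parallel, both between nodes 0 and 1) = 1/(1/1000 + 1/10) = 9.901 Ω
R_eq = 9.901 Ω

Final answer: 9.901 Ω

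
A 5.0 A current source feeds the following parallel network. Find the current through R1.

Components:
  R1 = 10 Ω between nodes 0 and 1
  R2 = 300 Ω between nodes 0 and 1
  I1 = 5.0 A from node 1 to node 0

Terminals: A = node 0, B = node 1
All resistors sit directly between nodes 0 and 1, so they are in parallel and share one voltage V; the full source current 5 A splits among them.
1/R_par = 1/10 + 1/300 = 0.1033 S  =>  R_par = 9.677 Ω
V = I × R_par = 5 × 9.677 = 48.39 V
I_R1 = V/R1 = 48.39/10 = 4.839 A

Final answer: 4.839 A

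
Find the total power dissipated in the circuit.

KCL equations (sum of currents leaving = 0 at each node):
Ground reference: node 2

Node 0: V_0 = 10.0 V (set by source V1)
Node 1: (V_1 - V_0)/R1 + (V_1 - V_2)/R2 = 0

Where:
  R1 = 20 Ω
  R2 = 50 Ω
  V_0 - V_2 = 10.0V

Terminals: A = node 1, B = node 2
Nodal analysis, taking node 2 as the 0 V reference.
Source V1 fixes V_0 = 10 V.
KCL at each unknown node (sum of currents leaving = 0; resistances in Ω):
  Node 1: (V_1 - 10)/20 + (V_1 - 0)/50 = 0
Collecting terms: 0.07 × V_1 = 0.5  =>  V_1 = 7.143 V
Power in each resistor, P = (ΔV)²/R:
  P_R1 = (10 - 7.143)²/20 = 0.4082 W
  P_R2 = (7.143 - 0)²/50 = 1.02 W
P_total = P_R1 + P_R2 = 1.429 W

Final answer: 1.429 W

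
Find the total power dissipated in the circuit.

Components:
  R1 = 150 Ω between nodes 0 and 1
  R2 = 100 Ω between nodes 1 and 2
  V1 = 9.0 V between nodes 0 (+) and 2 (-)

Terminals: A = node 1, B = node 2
Nodal analysis, taking node 2 as the 0 V reference.
Source V1 fixes V_0 = 9 V.
KCL at each unknown node (sum of currents leaving = 0; resistances in Ω):
  Node 1: (V_1 - 9)/150 + (V_1 - 0)/100 = 0
Collecting terms: 0.01667 × V_1 = 0.06  =>  V_1 = 3.6 V
Power in each resistor, P = (ΔV)²/R:
  P_R1 = (9 - 3.6)²/150 = 0.1944 W
  P_R2 = (3.6 - 0)²/100 = 0.1296 W
P_total = P_R1 + P_R2 = 0.324 W

Final answer: 0.324 W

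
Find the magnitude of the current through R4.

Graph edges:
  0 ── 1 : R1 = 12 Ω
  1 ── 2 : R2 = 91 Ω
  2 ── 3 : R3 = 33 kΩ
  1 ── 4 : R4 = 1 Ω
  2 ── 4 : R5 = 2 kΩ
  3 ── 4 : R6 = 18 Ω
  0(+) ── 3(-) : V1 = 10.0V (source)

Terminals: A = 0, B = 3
Nodal analysis, taking node 3 as the 0 V reference.
Source V1 fixes V_0 = 10 V.
KCL at each unknown node (sum of currents leaving = 0; resistances in Ω):
  Node 1: (V_1 - 10)/12 + (V_1 - V_2)/91 + (V_1 - V_4)/1 = 0
  Node 2: (V_2 - V_1)/91 + (V_2 - 0)/33000 + (V_2 - V_4)/2000 = 0
  Node 4: (V_4 - V_1)/1 + (V_4 - V_2)/2000 + (V_4 - 0)/18 = 0
Collecting terms (coefficients in siemens):
  1.094·V_1 - 0.01099·V_2 - 1·V_4 = 0.8333
  0.01152·V_2 - 0.01099·V_1 - 0.0005·V_4 = 0
  1.056·V_4 - 1·V_1 - 0.0005·V_2 = 0
Solving these 3 simultaneous equations (Gaussian elimination) gives:
  V_1 = 6.128 V, V_2 = 6.098 V, V_4 = 5.805 V
I_R4 = (V_1 - V_4)/R4 = (6.128 - 5.805)/1 = 0.3224 A
|I_R4| = 0.3224 A

Final answer: |I_R4| = 0.3224 A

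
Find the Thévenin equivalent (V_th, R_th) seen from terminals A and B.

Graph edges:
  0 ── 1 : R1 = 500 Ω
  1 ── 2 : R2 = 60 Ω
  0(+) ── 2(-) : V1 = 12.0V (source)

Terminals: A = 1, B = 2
Step 1 — V_th is the open-circuit voltage V_A - V_B (nothing connected across the terminals).
Nodal analysis, taking node 2 as the 0 V reference.
Source V1 fixes V_0 = 12 V.
KCL at each unknown node (sum of currents leaving = 0; resistances in Ω):
  Node 1: (V_1 - 12)/500 + (V_1 - 0)/60 = 0
Collecting terms: 0.01867 × V_1 = 0.024  =>  V_1 = 1.286 V
V_th = V_1 - V_2 = 1.286 - 0 = 1.286 V
Step 2 — R_th: zero the source — replace V1 by a short circuit (node 2 merges into node 0) — and find the resistance seen between A (node 1) and B (node 0).
Reduce the network between node 1 (A) and node 0 (B) by series/parallel combination:
  Rp1 = R1 ‖ R2 (parallel, both between nodes 0 and 1) = 1/(1/500 + 1/60) = 53.57 Ω
R_th = 53.57 Ω

Final answer: V_th = 1.286 V, R_th = 53.57 Ω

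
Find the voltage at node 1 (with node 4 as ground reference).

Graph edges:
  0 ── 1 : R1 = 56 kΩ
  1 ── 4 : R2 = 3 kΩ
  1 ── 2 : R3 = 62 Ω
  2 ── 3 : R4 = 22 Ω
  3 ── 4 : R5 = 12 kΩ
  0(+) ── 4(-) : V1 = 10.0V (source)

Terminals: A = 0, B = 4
Nodal analysis, taking node 4 as the 0 V reference.
Source V1 fixes V_0 = 10 V.
KCL at each unknown node (sum of currents leaving = 0; resistances in Ω):
  Node 1: (V_1 - 10)/56000 + (V_1 - 0)/3000 + (V_1 - V_2)/62 = 0
  Node 2: (V_2 - V_1)/62 + (V_2 - V_3)/22 = 0
  Node 3: (V_3 - V_2)/22 + (V_3 - 0)/12000 = 0
Collecting terms (coefficients in siemens):
  0.01648·V_1 - 0.01613·V_2 = 0.0001786
  0.06158·V_2 - 0.01613·V_1 - 0.04545·V_3 = 0
  0.04554·V_3 - 0.04545·V_2 = 0
Solving these 3 simultaneous equations (Gaussian elimination) gives:
  V_1 = 0.4115 V, V_2 = 0.4094 V, V_3 = 0.4086 V
The requested potential is V_1 = 0.4115 V.

Final answer: V_1 = 0.4115 V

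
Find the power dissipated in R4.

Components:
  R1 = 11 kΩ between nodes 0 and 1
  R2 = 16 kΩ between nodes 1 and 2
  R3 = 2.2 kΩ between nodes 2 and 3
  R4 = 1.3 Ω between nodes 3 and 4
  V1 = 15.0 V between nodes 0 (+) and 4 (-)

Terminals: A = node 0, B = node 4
Nodal analysis, taking node 4 as the 0 V reference.
Source V1 fixes V_0 = 15 V.
KCL at each unknown node (sum of currents leaving = 0; resistances in Ω):
  Node 1: (V_1 - 15)/11000 + (V_1 - V_2)/16000 = 0
  Node 2: (V_2 - V_1)/16000 + (V_2 - V_3)/2200 = 0
  Node 3: (V_3 - V_2)/2200 + (V_3 - 0)/1.3 = 0
Collecting terms (coefficients in siemens):
  0.0001534·V_1 - 0.0000625·V_2 = 0.001364
  0.000517·V_2 - 0.0000625·V_1 - 0.0004545·V_3 = 0
  0.7697·V_3 - 0.0004545·V_2 = 0
Solving these 3 simultaneous equations (Gaussian elimination) gives:
  V_1 = 9.35 V, V_2 = 1.131 V, V_3 = 0.0006678 V
I_R4 = (V_3 - V_4)/R4 = (0.0006678 - 0)/1.3 = 0.0005137 A
P_R4 = I_R4² × R4 = (0.0005137)² × 1.3 = 0.000000343 W

Final answer: 3.43e-07 W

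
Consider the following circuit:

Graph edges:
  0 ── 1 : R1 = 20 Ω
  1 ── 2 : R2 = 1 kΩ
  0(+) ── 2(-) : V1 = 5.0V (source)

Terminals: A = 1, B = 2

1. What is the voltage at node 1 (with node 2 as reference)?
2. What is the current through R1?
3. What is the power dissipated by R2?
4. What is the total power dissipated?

Nodal analysis, taking node 2 as the 0 V reference.
Source V1 fixes V_0 = 5 V.
KCL at each unknown node (sum of currents leaving = 0; resistances in Ω):
  Node 1: (V_1 - 5)/20 + (V_1 - 0)/1000 = 0
Collecting terms: 0.051 × V_1 = 0.25  =>  V_1 = 4.902 V
Part 1:
  Read off the nodal solution: V_1 = 4.902 V
Part 2:
  I_R1 = (V_0 - V_1)/R1 = (5 - 4.902)/20 = 0.004902 A
  Magnitude: I_R1 = 0.004902 A
Part 3:
  I_R2 = (V_1 - V_2)/R2 = (4.902 - 0)/1000 = 0.004902 A
  P_R2 = I_R2² × R2 = (0.004902)² × 1000 = 0.02403 W
Part 4:
  Power in each resistor, P = (ΔV)²/R:
    P_R1 = (5 - 4.902)²/20 = 0.0004806 W
    P_R2 = (4.902 - 0)²/1000 = 0.02403 W
  P_total = P_R1 + P_R2 = 0.02451 W

Final answers:
1. V_1 = 4.902 V
2. I_R1 = 0.004902 A
3. P_R2 = 0.02403 W
4. P_total = 0.02451 W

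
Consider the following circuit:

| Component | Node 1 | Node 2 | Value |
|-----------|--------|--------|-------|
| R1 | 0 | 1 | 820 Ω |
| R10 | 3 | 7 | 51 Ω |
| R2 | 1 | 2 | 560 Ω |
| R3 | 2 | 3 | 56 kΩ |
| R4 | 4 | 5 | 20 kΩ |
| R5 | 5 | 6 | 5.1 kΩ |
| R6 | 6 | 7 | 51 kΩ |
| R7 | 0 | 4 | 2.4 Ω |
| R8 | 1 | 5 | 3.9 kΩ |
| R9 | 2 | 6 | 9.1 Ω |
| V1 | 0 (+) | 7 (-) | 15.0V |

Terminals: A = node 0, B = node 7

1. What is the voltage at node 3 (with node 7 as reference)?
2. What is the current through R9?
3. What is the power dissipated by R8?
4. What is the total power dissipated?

Nodal analysis, taking node 7 as the 0 V reference.
Source V1 fixes V_0 = 15 V.
KCL at each unknown node (sum of currents leaving = 0; resistances in Ω):
  Node 1: (V_1 - 15)/820 + (V_1 - V_2)/560 + (V_1 - V_5)/3900 = 0
  Node 2: (V_2 - V_1)/560 + (V_2 - V_3)/56000 + (V_2 - V_6)/9.1 = 0
  Node 3: (V_3 - V_2)/56000 + (V_3 - 0)/51 = 0
  Node 4: (V_4 - V_5)/20000 + (V_4 - 15)/2.4 = 0
  Node 5: (V_5 - V_4)/20000 + (V_5 - V_6)/5100 + (V_5 - V_1)/3900 = 0
  Node 6: (V_6 - V_5)/5100 + (V_6 - 0)/51000 + (V_6 - V_2)/9.1 = 0
Collecting terms (coefficients in siemens):
  0.003262·V_1 - 0.001786·V_2 - 0.0002564·V_5 = 0.01829
  0.1117·V_2 - 0.001786·V_1 - 0.00001786·V_3 - 0.1099·V_6 = 0
  0.01963·V_3 - 0.00001786·V_2 = 0
  0.4167·V_4 - 0.00005·V_5 = 6.25
  0.0005025·V_5 - 0.0002564·V_1 - 0.00005·V_4 - 0.0001961·V_6 = 0
  0.1101·V_6 - 0.1099·V_2 - 0.0001961·V_5 = 0
Solving these 6 simultaneous equations (Gaussian elimination) gives:
  V_1 = 14.58 V, V_2 = 14.3 V, V_3 = 0.01302 V, V_4 = 15 V
  V_5 = 14.51 V, V_6 = 14.3 V
Part 1:
  Read off the nodal solution: V_3 = 0.01302 V
Part 2:
  I_R9 = (V_2 - V_6)/R9 = (14.3 - 14.3)/9.1 = 0.0002389 A
  Magnitude: I_R9 = 0.0002389 A
Part 3:
  I_R8 = (V_1 - V_5)/R8 = (14.58 - 14.51)/3900 = 0.00001721 A
  P_R8 = I_R8² × R8 = (0.00001721)² × 3900 = 0.000001155 W
Part 4:
  Power in each resistor, P = (ΔV)²/R:
    P_R1 = (15 - 14.58)²/820 = 0.0002144 W
    P_R2 = (14.58 - 14.3)²/560 = 0.0001367 W
    P_R3 = (14.3 - 0.01302)²/56000 = 0.003647 W
    P_R4 = (15 - 14.51)²/20000 = 0.00001183 W
    P_R5 = (14.51 - 14.3)²/5100 = 0.000008793 W
    P_R6 = (14.3 - 0)²/51000 = 0.004011 W
    P_R7 = (15 - 15)²/2.4 = 0.000000001419 W
    P_R8 = (14.58 - 14.51)²/3900 = 0.000001155 W
    P_R9 = (14.3 - 14.3)²/9.1 = 0.0000005194 W
    P_R10 = (0.01302 - 0)²/51 = 0.000003321 W
  P_total = P_R1 + P_R2 + P_R3 + P_R4 + P_R5 + P_R6 + P_R7 + P_R8 + P_R9 + P_R10 = 0.008034 W

Final answers:
1. V_3 = 0.01302 V
2. I_R9 = 0.0002389 A
3. P_R8 = 1.155e-06 W
4. P_total = 0.008034 W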